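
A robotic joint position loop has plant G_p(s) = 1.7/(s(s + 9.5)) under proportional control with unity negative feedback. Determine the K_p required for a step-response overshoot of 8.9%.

K_p = 35.7

From %OS = 100·exp(−πζ/√(1−ζ²)) = 8.9%, ζ = −ln(0.089)/√(π²+ln²(0.089)) = 0.6101.
Characteristic equation s² + 9.5s + 1.7K_p = 0 gives ζ = 9.5/(2√(1.7K_p)).
Setting ζ = 0.6101: √(1.7K_p) = 9.5/(2·0.6101) = 7.786, so K_p = 60.61/1.7 = 35.7.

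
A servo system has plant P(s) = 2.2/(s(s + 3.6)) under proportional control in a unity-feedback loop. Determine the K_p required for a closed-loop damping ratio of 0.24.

Closed-loop characteristic equation: s² + 3.6s + K_p·2.2 = 0.
So ω_n = √(2.2K_p) and 2ζω_n = 3.6, giving ζ = 3.6/(2√(2.2K_p)).
Setting ζ = 0.24: √(2.2K_p) = 3.6/(2·0.24) = 7.5, so K_p = 56.25/2.2 = 25.6.

K_p = 25.6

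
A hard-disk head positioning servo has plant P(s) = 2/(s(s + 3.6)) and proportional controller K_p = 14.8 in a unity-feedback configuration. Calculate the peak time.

T_p = 0.612 s

From 1 + K_pP(s) = 0: s² + 3.6s + 29.6 = 0 ⇒ ω_n = 5.441, ζ = 0.3308.
Damped frequency ω_d = ω_n√(1−ζ²) = 5.134 rad/s, so peak time T_p = π/ω_d = 0.612 s.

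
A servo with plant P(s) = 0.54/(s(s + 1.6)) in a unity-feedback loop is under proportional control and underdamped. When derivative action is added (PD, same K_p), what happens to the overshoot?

With PD the characteristic equation becomes s² + (a + K·K_d)s + K·K_p = 0; the damping term grows, ζ rises, overshoot falls.

decrease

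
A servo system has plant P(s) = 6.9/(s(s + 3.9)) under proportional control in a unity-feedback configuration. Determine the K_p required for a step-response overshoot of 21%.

From %OS = 100·exp(−πζ/√(1−ζ²)) = 21%, ζ = −ln(0.21)/√(π²+ln²(0.21)) = 0.4449.
Characteristic equation s² + 3.9s + 6.9K_p = 0 gives ζ = 3.9/(2√(6.9K_p)).
Setting ζ = 0.4449: √(6.9K_p) = 3.9/(2·0.4449) = 4.383, so K_p = 19.21/6.9 = 2.78.

K_p = 2.78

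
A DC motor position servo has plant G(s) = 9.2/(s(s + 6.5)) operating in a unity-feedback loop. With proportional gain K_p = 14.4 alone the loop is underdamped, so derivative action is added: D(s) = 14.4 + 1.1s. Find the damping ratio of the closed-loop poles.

Forward path: (14.4 + 1.1s)·9.2/(s(s+6.5)). The closed-loop characteristic equation is s² + (6.5 + 9.2·1.1)s + 9.2·14.4 = 0.
That is s² + 16.62s + 132.5 = 0, so ω_n = 11.51 rad/s and ζ = 16.62/(2·11.51) = 0.722.

ζ = 0.722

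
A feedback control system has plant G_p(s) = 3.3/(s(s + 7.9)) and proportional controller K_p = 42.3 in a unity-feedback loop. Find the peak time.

From 1 + K_pG_p(s) = 0: s² + 7.9s + 139.6 = 0 ⇒ ω_n = 11.81, ζ = 0.3343.
Damped frequency ω_d = ω_n√(1−ζ²) = 11.13 rad/s, so peak time T_p = π/ω_d = 0.282 s.

T_p = 0.282 s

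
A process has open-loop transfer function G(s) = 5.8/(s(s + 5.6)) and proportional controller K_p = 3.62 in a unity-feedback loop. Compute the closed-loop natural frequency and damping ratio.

ω_n = 4.58 rad/s, ζ = 0.611

With unity feedback the closed-loop characteristic equation is s² + 5.6s + 3.62·5.8 = s² + 5.6s + 21 = 0.
So ω_n² = 21 ⇒ ω_n = 4.582 rad/s, and ζ = 5.6/(2ω_n) = 0.611.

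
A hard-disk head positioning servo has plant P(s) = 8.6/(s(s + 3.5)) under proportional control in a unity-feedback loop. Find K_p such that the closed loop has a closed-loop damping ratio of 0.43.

Closed-loop characteristic equation: s² + 3.5s + K_p·8.6 = 0.
So ω_n = √(8.6K_p) and 2ζω_n = 3.5, giving ζ = 3.5/(2√(8.6K_p)).
Setting ζ = 0.43: √(8.6K_p) = 3.5/(2·0.43) = 4.07, so K_p = 16.56/8.6 = 1.93.

K_p = 1.93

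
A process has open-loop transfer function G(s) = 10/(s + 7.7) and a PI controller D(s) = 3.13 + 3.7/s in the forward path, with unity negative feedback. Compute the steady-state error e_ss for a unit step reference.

0

The open loop D(s)G(s) has a pole at the origin (type 1), so the static position error constant is infinite and e_ss = 1/(1+∞) = 0.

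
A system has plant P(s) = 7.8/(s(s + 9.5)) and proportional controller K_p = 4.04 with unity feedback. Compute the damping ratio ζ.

With unity feedback the closed-loop characteristic equation is s² + 9.5s + 4.04·7.8 = s² + 9.5s + 31.51 = 0.
So ω_n² = 31.51 ⇒ ω_n = 5.614 rad/s, and ζ = 9.5/(2ω_n) = 0.846.

ζ = 0.846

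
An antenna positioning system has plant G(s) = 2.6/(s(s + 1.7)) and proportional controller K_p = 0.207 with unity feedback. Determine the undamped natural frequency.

With unity feedback the closed-loop characteristic equation is s² + 1.7s + 0.207·2.6 = s² + 1.7s + 0.5382 = 0.
So ω_n² = 0.5382 ⇒ ω_n = 0.7336 rad/s, and ζ = 1.7/(2ω_n) = 1.16.

ω_n = 0.734 rad/s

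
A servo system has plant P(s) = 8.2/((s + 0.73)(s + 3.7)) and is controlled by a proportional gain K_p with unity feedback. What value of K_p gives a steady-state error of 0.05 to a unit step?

The loop is type 0, so e_ss(step) = 1/(1 + K_pos) with K_pos = K_p·P(0).
P(0) = 3.036. Require 1/(1 + K_p·3.036) = 0.05, so 1 + 3.036·K_p = 20.
K_p = (20 − 1)/3.036 = 6.26.

K_p = 6.26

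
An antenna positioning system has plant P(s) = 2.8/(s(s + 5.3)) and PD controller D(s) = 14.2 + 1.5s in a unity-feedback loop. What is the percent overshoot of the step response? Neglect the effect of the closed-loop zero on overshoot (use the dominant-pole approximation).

2.74%

Forward path: (14.2 + 1.5s)·2.8/(s(s+5.3)). The closed-loop characteristic equation is s² + (5.3 + 2.8·1.5)s + 2.8·14.2 = 0.
That is s² + 9.5s + 39.76 = 0, so ω_n = 6.306 rad/s and ζ = 9.5/(2·6.306) = 0.7533.
%OS = 100·exp(−πζ/√(1−ζ²)) = 2.74%.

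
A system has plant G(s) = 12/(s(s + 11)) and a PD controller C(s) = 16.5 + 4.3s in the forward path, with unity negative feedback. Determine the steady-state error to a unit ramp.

0.0556

The loop has one pole at the origin (type 1). Velocity error constant K_v = lim_{s→0} s·C(s)G(s) = 16.5·12/11 = 18.
Steady-state error to a unit ramp: e_ss = 1/K_v = 0.0556.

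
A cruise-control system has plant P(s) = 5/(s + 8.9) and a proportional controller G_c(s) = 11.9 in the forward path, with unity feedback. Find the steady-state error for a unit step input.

0.13

The loop is type 0. Static position error constant K_pos = G_c(0)·P(0) = 11.9·0.5618 = 6.685.
Steady-state error to a unit step: e_ss = 1/(1+K_pos) = 1/7.685 = 0.13.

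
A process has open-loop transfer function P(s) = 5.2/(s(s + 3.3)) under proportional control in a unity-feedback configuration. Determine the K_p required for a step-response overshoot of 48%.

K_p = 10.1

From %OS = 100·exp(−πζ/√(1−ζ²)) = 48%, ζ = −ln(0.48)/√(π²+ln²(0.48)) = 0.2275.
Characteristic equation s² + 3.3s + 5.2K_p = 0 gives ζ = 3.3/(2√(5.2K_p)).
Setting ζ = 0.2275: √(5.2K_p) = 3.3/(2·0.2275) = 7.253, so K_p = 52.6/5.2 = 10.1.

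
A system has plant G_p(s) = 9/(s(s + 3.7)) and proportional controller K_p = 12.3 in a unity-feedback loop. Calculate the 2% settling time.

T_s ≈ 2.16 s

From 1 + K_pG_p(s) = 0: s² + 3.7s + 110.7 = 0 ⇒ ω_n = 10.52, ζ = 0.1758.
2% settling time T_s ≈ 4/(ζω_n) = 4/1.85 = 2.16 s.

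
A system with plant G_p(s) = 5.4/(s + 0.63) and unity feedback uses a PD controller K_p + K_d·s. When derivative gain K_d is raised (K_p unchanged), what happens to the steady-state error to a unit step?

unchanged

At s = 0 the derivative term contributes nothing: C(0) = K_p regardless of K_d, so K_pos = K_p·G_p(0) and e_ss are unchanged.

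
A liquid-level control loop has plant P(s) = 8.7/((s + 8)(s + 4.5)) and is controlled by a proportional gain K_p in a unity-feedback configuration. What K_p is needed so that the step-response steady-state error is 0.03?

K_p = 134

Steady-state error for a unit step on this type-0 loop is 1/(1 + K_p·P(0)).
P(0) = 0.2417. Require 1/(1 + K_p·0.2417) = 0.03, so 1 + 0.2417·K_p = 33.33.
K_p = (33.33 − 1)/0.2417 = 134.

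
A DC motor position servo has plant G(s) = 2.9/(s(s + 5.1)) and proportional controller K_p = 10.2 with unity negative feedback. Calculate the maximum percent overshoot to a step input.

18.9%

Closed-loop characteristic equation: s² + 5.1s + 29.58 = 0, so ω_n = 5.439 rad/s and ζ = 5.1/(2·5.439) = 0.4689.
%OS = 100·exp(−πζ/√(1−ζ²)) = 100·exp(−π·0.4689/√0.7802) = 18.9%.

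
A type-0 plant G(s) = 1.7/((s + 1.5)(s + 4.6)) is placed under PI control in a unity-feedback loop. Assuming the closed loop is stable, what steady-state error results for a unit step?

0

The PI controller's integrator makes the forward path type 1, so e_ss to a step is zero.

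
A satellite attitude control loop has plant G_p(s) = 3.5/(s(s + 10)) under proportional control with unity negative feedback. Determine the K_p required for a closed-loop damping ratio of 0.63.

K_p = 18

Closed-loop characteristic equation: s² + 10s + K_p·3.5 = 0.
So ω_n = √(3.5K_p) and 2ζω_n = 10, giving ζ = 10/(2√(3.5K_p)).
Setting ζ = 0.63: √(3.5K_p) = 10/(2·0.63) = 7.937, so K_p = 62.99/3.5 = 18.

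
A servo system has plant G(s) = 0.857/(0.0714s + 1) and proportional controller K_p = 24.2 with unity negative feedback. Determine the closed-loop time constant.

τ = 0.00328 s

Closed loop: T(s) = K_p·G/(1+K_p·G) = 20.74/(0.0714s + 1 + 20.74), with pole at s = −(1 + 20.74)/0.0714 = −304.5.
Closed-loop time constant τ = 1/304.5 = 0.00328 s.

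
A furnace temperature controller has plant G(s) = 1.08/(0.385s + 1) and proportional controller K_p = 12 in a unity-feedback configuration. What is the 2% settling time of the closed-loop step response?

T_s ≈ 0.11 s

Closed loop: T(s) = K_p·G/(1+K_p·G) = 12.96/(0.385s + 1 + 12.96), with pole at s = −(1 + 12.96)/0.385 = −36.26.
τ = 1/36.26 = 0.02758 s, so 2% settling time ≈ 4τ = 0.11 s.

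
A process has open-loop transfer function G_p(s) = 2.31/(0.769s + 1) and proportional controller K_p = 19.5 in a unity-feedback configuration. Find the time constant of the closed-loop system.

Closed loop: T(s) = K_p·G_p/(1+K_p·G_p) = 45.05/(0.769s + 1 + 45.05), with pole at s = −(1 + 45.05)/0.769 = −59.88.
Closed-loop time constant τ = 1/59.88 = 0.0167 s.

τ = 0.0167 s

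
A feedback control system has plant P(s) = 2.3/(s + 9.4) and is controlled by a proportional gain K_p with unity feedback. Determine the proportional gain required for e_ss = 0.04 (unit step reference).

K_p = 98.1

Steady-state error for a unit step on this type-0 loop is 1/(1 + K_p·P(0)).
P(0) = 0.2447. Require 1/(1 + K_p·0.2447) = 0.04, so 1 + 0.2447·K_p = 25.
K_p = (25 − 1)/0.2447 = 98.1.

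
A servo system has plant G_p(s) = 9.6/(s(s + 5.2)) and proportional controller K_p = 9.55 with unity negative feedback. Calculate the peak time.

T_p = 0.341 s

Closed-loop characteristic equation: s² + 5.2s + 91.68 = 0, so ω_n = 9.575 rad/s and ζ = 5.2/(2·9.575) = 0.2715.
Damped frequency ω_d = ω_n√(1−ζ²) = 9.215 rad/s, so peak time T_p = π/ω_d = 0.341 s.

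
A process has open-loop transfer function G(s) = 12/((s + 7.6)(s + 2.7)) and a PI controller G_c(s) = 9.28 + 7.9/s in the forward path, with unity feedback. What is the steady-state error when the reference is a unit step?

The open loop G_c(s)G(s) has a pole at the origin (type 1), so the static position error constant is infinite and e_ss = 1/(1+∞) = 0.

0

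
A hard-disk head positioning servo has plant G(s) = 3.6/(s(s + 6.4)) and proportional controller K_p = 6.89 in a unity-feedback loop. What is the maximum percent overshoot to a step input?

From 1 + K_pG(s) = 0: s² + 6.4s + 24.8 = 0 ⇒ ω_n = 4.98, ζ = 0.6425.
%OS = 100·exp(−πζ/√(1−ζ²)) = 100·exp(−π·0.6425/√0.5872) = 7.18%.

7.18%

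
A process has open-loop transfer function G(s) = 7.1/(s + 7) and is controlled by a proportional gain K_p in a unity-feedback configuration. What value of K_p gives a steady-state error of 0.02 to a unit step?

K_p = 48.3

Steady-state error for a unit step on this type-0 loop is 1/(1 + K_p·G(0)).
G(0) = 1.014. Require 1/(1 + K_p·1.014) = 0.02, so 1 + 1.014·K_p = 50.
K_p = (50 − 1)/1.014 = 48.3.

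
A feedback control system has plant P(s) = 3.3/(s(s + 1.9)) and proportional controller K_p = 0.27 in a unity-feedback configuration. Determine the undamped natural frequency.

ω_n = 0.944 rad/s

1 + K_p·P(s) = 0 gives s² + 1.9s + 0.891 = 0.
Matching s² + 2ζω_n s + ω_n²: ω_n = √0.891 = 0.9439 rad/s and 2ζω_n = 1.9, so ζ = 1.9/(2·0.9439) = 1.01.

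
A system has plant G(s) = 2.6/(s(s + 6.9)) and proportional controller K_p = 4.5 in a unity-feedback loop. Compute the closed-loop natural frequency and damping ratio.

The closed-loop denominator is s(s+6.9) + 4.5·2.6 = s² + 6.9s + 11.7.
So ω_n² = 11.7 ⇒ ω_n = 3.421 rad/s, and ζ = 6.9/(2ω_n) = 1.01.

ω_n = 3.42 rad/s, ζ = 1.01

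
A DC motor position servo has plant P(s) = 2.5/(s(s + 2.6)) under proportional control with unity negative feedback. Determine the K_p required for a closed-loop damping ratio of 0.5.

Closed-loop characteristic equation: s² + 2.6s + K_p·2.5 = 0.
So ω_n = √(2.5K_p) and 2ζω_n = 2.6, giving ζ = 2.6/(2√(2.5K_p)).
Setting ζ = 0.5: √(2.5K_p) = 2.6/(2·0.5) = 2.6, so K_p = 6.76/2.5 = 2.7.

K_p = 2.7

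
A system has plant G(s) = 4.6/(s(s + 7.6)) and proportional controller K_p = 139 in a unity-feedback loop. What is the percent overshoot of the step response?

62%

The closed-loop denominator s² + 7.6s + 639.4 gives ω_n = √639.4 = 25.29 and ζ = 7.6/(2ω_n) = 0.1503.
%OS = 100·exp(−πζ/√(1−ζ²)) = 100·exp(−π·0.1503/√0.9774) = 62%.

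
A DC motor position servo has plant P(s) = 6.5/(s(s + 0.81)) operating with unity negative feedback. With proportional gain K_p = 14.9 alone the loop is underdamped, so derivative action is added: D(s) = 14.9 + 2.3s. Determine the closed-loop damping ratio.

ζ = 0.801

Forward path: (14.9 + 2.3s)·6.5/(s(s+0.81)). The closed-loop characteristic equation is s² + (0.81 + 6.5·2.3)s + 6.5·14.9 = 0.
That is s² + 15.76s + 96.85 = 0, so ω_n = 9.841 rad/s and ζ = 15.76/(2·9.841) = 0.8007.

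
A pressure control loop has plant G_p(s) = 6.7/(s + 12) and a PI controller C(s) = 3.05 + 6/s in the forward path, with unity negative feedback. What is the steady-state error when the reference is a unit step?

The open loop C(s)G_p(s) has a pole at the origin (type 1), so the static position error constant is infinite and e_ss = 1/(1+∞) = 0.

0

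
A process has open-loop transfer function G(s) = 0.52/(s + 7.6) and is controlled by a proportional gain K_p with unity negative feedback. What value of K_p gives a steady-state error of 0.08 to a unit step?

K_p = 168

Steady-state error for a unit step on this type-0 loop is 1/(1 + K_p·G(0)).
G(0) = 0.06842. Require 1/(1 + K_p·0.06842) = 0.08, so 1 + 0.06842·K_p = 12.5.
K_p = (12.5 − 1)/0.06842 = 168.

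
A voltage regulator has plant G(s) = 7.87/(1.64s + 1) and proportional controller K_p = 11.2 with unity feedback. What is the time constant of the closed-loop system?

Closed loop: T(s) = K_p·G/(1+K_p·G) = 88.14/(1.64s + 1 + 88.14), with pole at s = −(1 + 88.14)/1.64 = −54.36.
Closed-loop time constant τ = 1/54.36 = 0.0184 s.

τ = 0.0184 s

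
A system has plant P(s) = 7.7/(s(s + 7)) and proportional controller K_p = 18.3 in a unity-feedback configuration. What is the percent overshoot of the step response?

37.9%

Closed-loop characteristic equation: s² + 7s + 140.9 = 0, so ω_n = 11.87 rad/s and ζ = 7/(2·11.87) = 0.2948.
%OS = 100·exp(−πζ/√(1−ζ²)) = 100·exp(−π·0.2948/√0.9131) = 37.9%.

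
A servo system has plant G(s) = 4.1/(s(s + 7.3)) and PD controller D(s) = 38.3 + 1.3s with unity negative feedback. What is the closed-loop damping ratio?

ζ = 0.504

Forward path: (38.3 + 1.3s)·4.1/(s(s+7.3)). The closed-loop characteristic equation is s² + (7.3 + 4.1·1.3)s + 4.1·38.3 = 0.
That is s² + 12.63s + 157 = 0, so ω_n = 12.53 rad/s and ζ = 12.63/(2·12.53) = 0.5039.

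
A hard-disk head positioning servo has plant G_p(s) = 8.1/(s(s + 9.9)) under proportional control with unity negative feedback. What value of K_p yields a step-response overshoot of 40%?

From %OS = 100·exp(−πζ/√(1−ζ²)) = 40%, ζ = −ln(0.4)/√(π²+ln²(0.4)) = 0.28.
Characteristic equation s² + 9.9s + 8.1K_p = 0 gives ζ = 9.9/(2√(8.1K_p)).
Setting ζ = 0.28: √(8.1K_p) = 9.9/(2·0.28) = 17.68, so K_p = 312.5/8.1 = 38.6.

K_p = 38.6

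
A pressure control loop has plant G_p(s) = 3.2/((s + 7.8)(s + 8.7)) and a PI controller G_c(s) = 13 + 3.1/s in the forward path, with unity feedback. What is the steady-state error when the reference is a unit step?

0

The open loop G_c(s)G_p(s) has a pole at the origin (type 1), so the static position error constant is infinite and e_ss = 1/(1+∞) = 0.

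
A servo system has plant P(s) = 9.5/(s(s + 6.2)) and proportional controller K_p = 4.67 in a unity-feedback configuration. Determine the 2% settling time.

T_s ≈ 1.29 s

Closed-loop characteristic equation: s² + 6.2s + 44.37 = 0, so ω_n = 6.661 rad/s and ζ = 6.2/(2·6.661) = 0.4654.
2% settling time T_s ≈ 4/(ζω_n) = 4/3.1 = 1.29 s.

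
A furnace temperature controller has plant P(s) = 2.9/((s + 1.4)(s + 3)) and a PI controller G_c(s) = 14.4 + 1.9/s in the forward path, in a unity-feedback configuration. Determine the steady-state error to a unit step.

The open loop G_c(s)P(s) has a pole at the origin (type 1), so the static position error constant is infinite and e_ss = 1/(1+∞) = 0.

0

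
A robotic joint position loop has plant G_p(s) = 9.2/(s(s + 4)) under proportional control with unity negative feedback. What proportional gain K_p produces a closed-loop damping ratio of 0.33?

Closed-loop characteristic equation: s² + 4s + K_p·9.2 = 0.
So ω_n = √(9.2K_p) and 2ζω_n = 4, giving ζ = 4/(2√(9.2K_p)).
Setting ζ = 0.33: √(9.2K_p) = 4/(2·0.33) = 6.061, so K_p = 36.73/9.2 = 3.99.

K_p = 3.99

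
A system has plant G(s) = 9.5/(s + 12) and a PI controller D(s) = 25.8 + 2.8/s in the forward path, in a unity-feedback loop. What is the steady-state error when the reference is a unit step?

The open loop D(s)G(s) has a pole at the origin (type 1), so the static position error constant is infinite and e_ss = 1/(1+∞) = 0.

0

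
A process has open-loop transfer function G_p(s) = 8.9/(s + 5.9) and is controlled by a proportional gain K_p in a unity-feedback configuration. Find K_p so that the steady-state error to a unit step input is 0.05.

The loop is type 0, so e_ss(step) = 1/(1 + K_pos) with K_pos = K_p·G_p(0).
G_p(0) = 1.508. Require 1/(1 + K_p·1.508) = 0.05, so 1 + 1.508·K_p = 20.
K_p = (20 − 1)/1.508 = 12.6.

K_p = 12.6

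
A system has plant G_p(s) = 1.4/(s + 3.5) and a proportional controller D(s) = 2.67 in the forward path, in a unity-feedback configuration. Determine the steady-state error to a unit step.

The loop is type 0. Static position error constant K_pos = D(0)·G_p(0) = 2.67·0.4 = 1.068.
Steady-state error to a unit step: e_ss = 1/(1+K_pos) = 1/2.068 = 0.484.

0.484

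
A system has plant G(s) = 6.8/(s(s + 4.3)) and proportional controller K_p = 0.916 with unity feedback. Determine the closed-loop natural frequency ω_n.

ω_n = 2.5 rad/s

With unity feedback the closed-loop characteristic equation is s² + 4.3s + 0.916·6.8 = s² + 4.3s + 6.229 = 0.
So ω_n² = 6.229 ⇒ ω_n = 2.496 rad/s, and ζ = 4.3/(2ω_n) = 0.861.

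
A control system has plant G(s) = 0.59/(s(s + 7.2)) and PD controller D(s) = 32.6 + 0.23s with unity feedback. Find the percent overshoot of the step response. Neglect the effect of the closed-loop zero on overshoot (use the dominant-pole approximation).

Forward path: (32.6 + 0.23s)·0.59/(s(s+7.2)). The closed-loop characteristic equation is s² + (7.2 + 0.59·0.23)s + 0.59·32.6 = 0.
That is s² + 7.336s + 19.23 = 0, so ω_n = 4.386 rad/s and ζ = 7.336/(2·4.386) = 0.8363.
%OS = 100·exp(−πζ/√(1−ζ²)) = 0.829%.

0.829%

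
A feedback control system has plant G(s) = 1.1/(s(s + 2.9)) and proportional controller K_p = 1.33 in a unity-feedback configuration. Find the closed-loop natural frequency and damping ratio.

The closed-loop denominator is s(s+2.9) + 1.33·1.1 = s² + 2.9s + 1.463.
So ω_n² = 1.463 ⇒ ω_n = 1.21 rad/s, and ζ = 2.9/(2ω_n) = 1.2.

ω_n = 1.21 rad/s, ζ = 1.2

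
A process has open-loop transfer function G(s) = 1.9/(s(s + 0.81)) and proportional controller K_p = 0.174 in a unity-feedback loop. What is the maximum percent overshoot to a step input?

The closed-loop denominator s² + 0.81s + 0.3306 gives ω_n = √0.3306 = 0.575 and ζ = 0.81/(2ω_n) = 0.7044.
%OS = 100·exp(−πζ/√(1−ζ²)) = 100·exp(−π·0.7044/√0.5039) = 4.43%.

4.43%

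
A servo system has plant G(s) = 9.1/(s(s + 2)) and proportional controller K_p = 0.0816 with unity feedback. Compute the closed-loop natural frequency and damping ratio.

ω_n = 0.862 rad/s, ζ = 1.16

With unity feedback the closed-loop characteristic equation is s² + 2s + 0.0816·9.1 = s² + 2s + 0.7426 = 0.
So ω_n² = 0.7426 ⇒ ω_n = 0.8617 rad/s, and ζ = 2/(2ω_n) = 1.16.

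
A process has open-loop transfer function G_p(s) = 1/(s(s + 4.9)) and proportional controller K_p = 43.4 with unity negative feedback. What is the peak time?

T_p = 0.514 s

From 1 + K_pG_p(s) = 0: s² + 4.9s + 43.4 = 0 ⇒ ω_n = 6.588, ζ = 0.3719.
Damped frequency ω_d = ω_n√(1−ζ²) = 6.115 rad/s, so peak time T_p = π/ω_d = 0.514 s.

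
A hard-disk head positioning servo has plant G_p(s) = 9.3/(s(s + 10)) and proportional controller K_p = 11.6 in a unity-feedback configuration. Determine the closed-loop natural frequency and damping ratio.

With unity feedback the closed-loop characteristic equation is s² + 10s + 11.6·9.3 = s² + 10s + 107.9 = 0.
So ω_n² = 107.9 ⇒ ω_n = 10.39 rad/s, and ζ = 10/(2ω_n) = 0.481.

ω_n = 10.4 rad/s, ζ = 0.481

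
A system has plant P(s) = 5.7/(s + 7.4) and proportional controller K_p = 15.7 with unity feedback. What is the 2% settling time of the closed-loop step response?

T_s ≈ 0.0413 s

Closed-loop transfer function: T(s) = K_p·P(s)/(1 + K_p·P(s)) = 89.49/(s + 7.4 + 89.49) = 89.49/(s + 96.89).
Time constant τ = 1/96.89 = 0.01032 s, so the 2% settling time is about 4τ = 0.0413 s.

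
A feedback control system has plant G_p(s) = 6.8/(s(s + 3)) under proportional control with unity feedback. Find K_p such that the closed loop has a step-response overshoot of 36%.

K_p = 3.46

From %OS = 100·exp(−πζ/√(1−ζ²)) = 36%, ζ = −ln(0.36)/√(π²+ln²(0.36)) = 0.3093.
Characteristic equation s² + 3s + 6.8K_p = 0 gives ζ = 3/(2√(6.8K_p)).
Setting ζ = 0.3093: √(6.8K_p) = 3/(2·0.3093) = 4.85, so K_p = 23.53/6.8 = 3.46.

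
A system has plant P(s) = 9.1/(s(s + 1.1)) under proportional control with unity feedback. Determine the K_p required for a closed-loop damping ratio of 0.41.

Closed-loop characteristic equation: s² + 1.1s + K_p·9.1 = 0.
So ω_n = √(9.1K_p) and 2ζω_n = 1.1, giving ζ = 1.1/(2√(9.1K_p)).
Setting ζ = 0.41: √(9.1K_p) = 1.1/(2·0.41) = 1.341, so K_p = 1.8/9.1 = 0.198.

K_p = 0.198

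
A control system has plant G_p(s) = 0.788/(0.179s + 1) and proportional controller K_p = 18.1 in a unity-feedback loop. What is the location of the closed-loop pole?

Closed loop: T(s) = K_p·G_p/(1+K_p·G_p) = 14.26/(0.179s + 1 + 14.26), with pole at s = −(1 + 14.26)/0.179 = −85.27.

s = -85.27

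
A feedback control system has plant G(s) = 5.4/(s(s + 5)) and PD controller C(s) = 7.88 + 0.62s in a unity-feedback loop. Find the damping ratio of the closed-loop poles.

Forward path: (7.88 + 0.62s)·5.4/(s(s+5)). The closed-loop characteristic equation is s² + (5 + 5.4·0.62)s + 5.4·7.88 = 0.
That is s² + 8.348s + 42.55 = 0, so ω_n = 6.523 rad/s and ζ = 8.348/(2·6.523) = 0.6399.

ζ = 0.64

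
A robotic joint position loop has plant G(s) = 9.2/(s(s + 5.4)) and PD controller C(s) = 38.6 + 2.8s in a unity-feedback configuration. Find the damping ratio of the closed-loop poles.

ζ = 0.827

Forward path: (38.6 + 2.8s)·9.2/(s(s+5.4)). The closed-loop characteristic equation is s² + (5.4 + 9.2·2.8)s + 9.2·38.6 = 0.
That is s² + 31.16s + 355.1 = 0, so ω_n = 18.84 rad/s and ζ = 31.16/(2·18.84) = 0.8268.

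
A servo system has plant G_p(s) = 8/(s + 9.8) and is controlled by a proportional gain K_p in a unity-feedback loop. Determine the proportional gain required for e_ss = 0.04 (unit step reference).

Steady-state error for a unit step on this type-0 loop is 1/(1 + K_p·G_p(0)).
G_p(0) = 0.8163. Require 1/(1 + K_p·0.8163) = 0.04, so 1 + 0.8163·K_p = 25.
K_p = (25 − 1)/0.8163 = 29.4.

K_p = 29.4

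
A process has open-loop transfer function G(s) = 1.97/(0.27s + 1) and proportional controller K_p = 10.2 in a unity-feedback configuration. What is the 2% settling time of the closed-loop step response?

T_s ≈ 0.0512 s

Closed loop: T(s) = K_p·G/(1+K_p·G) = 20.09/(0.27s + 1 + 20.09), with pole at s = −(1 + 20.09)/0.27 = −78.13.
τ = 1/78.13 = 0.0128 s, so 2% settling time ≈ 4τ = 0.0512 s.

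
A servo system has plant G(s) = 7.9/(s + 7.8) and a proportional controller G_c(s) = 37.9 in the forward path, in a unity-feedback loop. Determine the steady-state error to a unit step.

The loop is type 0. Static position error constant K_pos = G_c(0)·G(0) = 37.9·1.013 = 38.39.
Steady-state error to a unit step: e_ss = 1/(1+K_pos) = 1/39.39 = 0.0254.

0.0254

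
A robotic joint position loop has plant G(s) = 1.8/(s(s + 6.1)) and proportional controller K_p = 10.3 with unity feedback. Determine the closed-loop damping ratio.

The closed-loop denominator is s(s+6.1) + 10.3·1.8 = s² + 6.1s + 18.54.
So ω_n² = 18.54 ⇒ ω_n = 4.306 rad/s, and ζ = 6.1/(2ω_n) = 0.708.

ζ = 0.708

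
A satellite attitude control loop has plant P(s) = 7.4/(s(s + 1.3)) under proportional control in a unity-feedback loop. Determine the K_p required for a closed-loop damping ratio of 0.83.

Closed-loop characteristic equation: s² + 1.3s + K_p·7.4 = 0.
So ω_n = √(7.4K_p) and 2ζω_n = 1.3, giving ζ = 1.3/(2√(7.4K_p)).
Setting ζ = 0.83: √(7.4K_p) = 1.3/(2·0.83) = 0.7831, so K_p = 0.6133/7.4 = 0.0829.

K_p = 0.0829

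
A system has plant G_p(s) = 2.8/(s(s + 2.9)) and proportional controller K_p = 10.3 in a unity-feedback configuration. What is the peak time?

From 1 + K_pG_p(s) = 0: s² + 2.9s + 28.84 = 0 ⇒ ω_n = 5.37, ζ = 0.27.
Damped frequency ω_d = ω_n√(1−ζ²) = 5.171 rad/s, so peak time T_p = π/ω_d = 0.608 s.

T_p = 0.608 s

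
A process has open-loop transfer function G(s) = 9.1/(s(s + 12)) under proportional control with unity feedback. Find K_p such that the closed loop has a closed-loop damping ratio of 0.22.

K_p = 81.7

Closed-loop characteristic equation: s² + 12s + K_p·9.1 = 0.
So ω_n = √(9.1K_p) and 2ζω_n = 12, giving ζ = 12/(2√(9.1K_p)).
Setting ζ = 0.22: √(9.1K_p) = 12/(2·0.22) = 27.27, so K_p = 743.8/9.1 = 81.7.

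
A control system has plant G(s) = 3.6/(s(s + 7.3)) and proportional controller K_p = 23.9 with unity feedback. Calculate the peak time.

T_p = 0.368 s

The closed-loop denominator s² + 7.3s + 86.04 gives ω_n = √86.04 = 9.276 and ζ = 7.3/(2ω_n) = 0.3935.
Damped frequency ω_d = ω_n√(1−ζ²) = 8.527 rad/s, so peak time T_p = π/ω_d = 0.368 s.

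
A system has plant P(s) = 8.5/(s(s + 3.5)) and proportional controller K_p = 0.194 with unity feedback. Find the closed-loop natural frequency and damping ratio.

ω_n = 1.28 rad/s, ζ = 1.36

The closed-loop denominator is s(s+3.5) + 0.194·8.5 = s² + 3.5s + 1.649.
So ω_n² = 1.649 ⇒ ω_n = 1.284 rad/s, and ζ = 3.5/(2ω_n) = 1.36.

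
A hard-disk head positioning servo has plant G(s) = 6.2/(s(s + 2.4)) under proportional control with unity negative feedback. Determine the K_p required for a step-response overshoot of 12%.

From %OS = 100·exp(−πζ/√(1−ζ²)) = 12%, ζ = −ln(0.12)/√(π²+ln²(0.12)) = 0.5594.
Characteristic equation s² + 2.4s + 6.2K_p = 0 gives ζ = 2.4/(2√(6.2K_p)).
Setting ζ = 0.5594: √(6.2K_p) = 2.4/(2·0.5594) = 2.145, so K_p = 4.601/6.2 = 0.742.

K_p = 0.742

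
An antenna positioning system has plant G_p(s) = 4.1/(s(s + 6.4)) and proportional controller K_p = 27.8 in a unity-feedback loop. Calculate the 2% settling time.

T_s ≈ 1.25 s

Closed-loop characteristic equation: s² + 6.4s + 114 = 0, so ω_n = 10.68 rad/s and ζ = 6.4/(2·10.68) = 0.2997.
2% settling time T_s ≈ 4/(ζω_n) = 4/3.2 = 1.25 s.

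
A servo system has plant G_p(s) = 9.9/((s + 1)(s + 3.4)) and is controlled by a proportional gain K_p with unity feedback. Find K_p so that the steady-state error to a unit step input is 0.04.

The loop is type 0, so e_ss(step) = 1/(1 + K_pos) with K_pos = K_p·G_p(0).
G_p(0) = 2.912. Require 1/(1 + K_p·2.912) = 0.04, so 1 + 2.912·K_p = 25.
K_p = (25 − 1)/2.912 = 8.24.

K_p = 8.24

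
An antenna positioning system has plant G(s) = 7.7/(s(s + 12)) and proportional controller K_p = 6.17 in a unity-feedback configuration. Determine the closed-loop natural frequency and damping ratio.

1 + K_p·G(s) = 0 gives s² + 12s + 47.51 = 0.
So ω_n² = 47.51 ⇒ ω_n = 6.893 rad/s, and ζ = 12/(2ω_n) = 0.87.

ω_n = 6.89 rad/s, ζ = 0.87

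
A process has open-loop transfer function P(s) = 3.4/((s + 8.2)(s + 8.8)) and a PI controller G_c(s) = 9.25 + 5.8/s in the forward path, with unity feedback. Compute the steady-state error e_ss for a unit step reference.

The open loop G_c(s)P(s) has a pole at the origin (type 1), so the static position error constant is infinite and e_ss = 1/(1+∞) = 0.

0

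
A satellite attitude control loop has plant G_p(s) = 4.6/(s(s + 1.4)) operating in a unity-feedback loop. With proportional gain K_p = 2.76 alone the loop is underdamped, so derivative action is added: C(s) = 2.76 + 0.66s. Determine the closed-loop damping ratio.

Forward path: (2.76 + 0.66s)·4.6/(s(s+1.4)). The closed-loop characteristic equation is s² + (1.4 + 4.6·0.66)s + 4.6·2.76 = 0.
That is s² + 4.436s + 12.7 = 0, so ω_n = 3.563 rad/s and ζ = 4.436/(2·3.563) = 0.6225.

ζ = 0.622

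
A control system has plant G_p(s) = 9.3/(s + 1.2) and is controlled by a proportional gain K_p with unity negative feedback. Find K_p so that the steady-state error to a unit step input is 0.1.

The loop is type 0, so e_ss(step) = 1/(1 + K_pos) with K_pos = K_p·G_p(0).
G_p(0) = 7.75. Require 1/(1 + K_p·7.75) = 0.1, so 1 + 7.75·K_p = 10.
K_p = (10 − 1)/7.75 = 1.16.

K_p = 1.16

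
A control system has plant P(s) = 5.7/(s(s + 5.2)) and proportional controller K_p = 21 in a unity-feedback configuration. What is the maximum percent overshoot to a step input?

46.4%

Closed-loop characteristic equation: s² + 5.2s + 119.7 = 0, so ω_n = 10.94 rad/s and ζ = 5.2/(2·10.94) = 0.2376.
%OS = 100·exp(−πζ/√(1−ζ²)) = 100·exp(−π·0.2376/√0.9435) = 46.4%.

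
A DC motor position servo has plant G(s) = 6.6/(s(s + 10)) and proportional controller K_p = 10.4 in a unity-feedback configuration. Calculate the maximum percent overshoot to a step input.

The closed-loop denominator s² + 10s + 68.64 gives ω_n = √68.64 = 8.285 and ζ = 10/(2ω_n) = 0.6035.
%OS = 100·exp(−πζ/√(1−ζ²)) = 100·exp(−π·0.6035/√0.6358) = 9.28%.

9.28%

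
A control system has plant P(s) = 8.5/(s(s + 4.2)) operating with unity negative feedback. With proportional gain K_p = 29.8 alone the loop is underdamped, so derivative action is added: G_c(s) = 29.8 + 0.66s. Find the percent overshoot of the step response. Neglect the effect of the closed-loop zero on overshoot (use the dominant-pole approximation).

36.1%

Forward path: (29.8 + 0.66s)·8.5/(s(s+4.2)). The closed-loop characteristic equation is s² + (4.2 + 8.5·0.66)s + 8.5·29.8 = 0.
That is s² + 9.81s + 253.3 = 0, so ω_n = 15.92 rad/s and ζ = 9.81/(2·15.92) = 0.3082.
%OS = 100·exp(−πζ/√(1−ζ²)) = 36.1%.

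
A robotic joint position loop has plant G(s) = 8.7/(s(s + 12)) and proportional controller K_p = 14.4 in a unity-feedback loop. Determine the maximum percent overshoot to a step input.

13.6%

The closed-loop denominator s² + 12s + 125.3 gives ω_n = √125.3 = 11.19 and ζ = 12/(2ω_n) = 0.5361.
%OS = 100·exp(−πζ/√(1−ζ²)) = 100·exp(−π·0.5361/√0.7126) = 13.6%.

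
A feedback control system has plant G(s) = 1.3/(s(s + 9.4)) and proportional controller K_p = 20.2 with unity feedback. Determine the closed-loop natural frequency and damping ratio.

ω_n = 5.12 rad/s, ζ = 0.917

With unity feedback the closed-loop characteristic equation is s² + 9.4s + 20.2·1.3 = s² + 9.4s + 26.26 = 0.
So ω_n² = 26.26 ⇒ ω_n = 5.124 rad/s, and ζ = 9.4/(2ω_n) = 0.917.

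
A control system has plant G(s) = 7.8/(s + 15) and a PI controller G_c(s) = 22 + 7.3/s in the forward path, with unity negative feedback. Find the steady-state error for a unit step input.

0

The open loop G_c(s)G(s) has a pole at the origin (type 1), so the static position error constant is infinite and e_ss = 1/(1+∞) = 0.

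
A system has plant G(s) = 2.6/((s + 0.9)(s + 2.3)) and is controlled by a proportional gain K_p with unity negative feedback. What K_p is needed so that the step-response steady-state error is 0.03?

The loop is type 0, so e_ss(step) = 1/(1 + K_pos) with K_pos = K_p·G(0).
G(0) = 1.256. Require 1/(1 + K_p·1.256) = 0.03, so 1 + 1.256·K_p = 33.33.
K_p = (33.33 − 1)/1.256 = 25.7.

K_p = 25.7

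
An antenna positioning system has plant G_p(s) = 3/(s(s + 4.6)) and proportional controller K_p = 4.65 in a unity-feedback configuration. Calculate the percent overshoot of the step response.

Closed-loop characteristic equation: s² + 4.6s + 13.95 = 0, so ω_n = 3.735 rad/s and ζ = 4.6/(2·3.735) = 0.6158.
%OS = 100·exp(−πζ/√(1−ζ²)) = 100·exp(−π·0.6158/√0.6208) = 8.58%.

8.58%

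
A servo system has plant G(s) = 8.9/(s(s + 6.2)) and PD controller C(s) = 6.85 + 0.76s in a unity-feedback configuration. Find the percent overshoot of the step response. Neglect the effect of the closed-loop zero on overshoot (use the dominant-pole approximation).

0.93%

Forward path: (6.85 + 0.76s)·8.9/(s(s+6.2)). The closed-loop characteristic equation is s² + (6.2 + 8.9·0.76)s + 8.9·6.85 = 0.
That is s² + 12.96s + 60.96 = 0, so ω_n = 7.808 rad/s and ζ = 12.96/(2·7.808) = 0.8302.
%OS = 100·exp(−πζ/√(1−ζ²)) = 0.93%.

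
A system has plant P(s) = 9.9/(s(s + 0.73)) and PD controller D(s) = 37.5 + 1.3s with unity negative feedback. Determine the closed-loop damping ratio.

ζ = 0.353

Forward path: (37.5 + 1.3s)·9.9/(s(s+0.73)). The closed-loop characteristic equation is s² + (0.73 + 9.9·1.3)s + 9.9·37.5 = 0.
That is s² + 13.6s + 371.2 = 0, so ω_n = 19.27 rad/s and ζ = 13.6/(2·19.27) = 0.3529.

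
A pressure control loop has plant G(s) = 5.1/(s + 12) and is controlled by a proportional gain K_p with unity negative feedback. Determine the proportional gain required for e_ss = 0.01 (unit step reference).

K_p = 233

The loop is type 0, so e_ss(step) = 1/(1 + K_pos) with K_pos = K_p·G(0).
G(0) = 0.425. Require 1/(1 + K_p·0.425) = 0.01, so 1 + 0.425·K_p = 100.
K_p = (100 − 1)/0.425 = 233.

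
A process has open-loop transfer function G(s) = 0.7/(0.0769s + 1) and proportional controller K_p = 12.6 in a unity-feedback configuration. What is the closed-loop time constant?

Closed loop: T(s) = K_p·G/(1+K_p·G) = 8.82/(0.0769s + 1 + 8.82), with pole at s = −(1 + 8.82)/0.0769 = −127.7.
Closed-loop time constant τ = 1/127.7 = 0.00783 s.

τ = 0.00783 s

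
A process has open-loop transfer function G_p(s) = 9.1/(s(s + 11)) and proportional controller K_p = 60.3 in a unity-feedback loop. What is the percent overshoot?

46.8%

Closed-loop characteristic equation: s² + 11s + 548.7 = 0, so ω_n = 23.42 rad/s and ζ = 11/(2·23.42) = 0.2348.
%OS = 100·exp(−πζ/√(1−ζ²)) = 100·exp(−π·0.2348/√0.9449) = 46.8%.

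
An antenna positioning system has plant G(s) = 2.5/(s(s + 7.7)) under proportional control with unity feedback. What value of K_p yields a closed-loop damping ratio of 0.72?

K_p = 11.4

Closed-loop characteristic equation: s² + 7.7s + K_p·2.5 = 0.
So ω_n = √(2.5K_p) and 2ζω_n = 7.7, giving ζ = 7.7/(2√(2.5K_p)).
Setting ζ = 0.72: √(2.5K_p) = 7.7/(2·0.72) = 5.347, so K_p = 28.59/2.5 = 11.4.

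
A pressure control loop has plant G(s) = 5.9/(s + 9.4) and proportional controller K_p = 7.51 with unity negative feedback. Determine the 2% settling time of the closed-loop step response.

Closed-loop transfer function: T(s) = K_p·G(s)/(1 + K_p·G(s)) = 44.31/(s + 9.4 + 44.31) = 44.31/(s + 53.71).
Time constant τ = 1/53.71 = 0.01862 s, so the 2% settling time is about 4τ = 0.0745 s.

T_s ≈ 0.0745 s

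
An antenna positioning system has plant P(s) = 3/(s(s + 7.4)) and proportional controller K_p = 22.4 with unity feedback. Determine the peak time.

T_p = 0.429 s

The closed-loop denominator s² + 7.4s + 67.2 gives ω_n = √67.2 = 8.198 and ζ = 7.4/(2ω_n) = 0.4514.
Damped frequency ω_d = ω_n√(1−ζ²) = 7.315 rad/s, so peak time T_p = π/ω_d = 0.429 s.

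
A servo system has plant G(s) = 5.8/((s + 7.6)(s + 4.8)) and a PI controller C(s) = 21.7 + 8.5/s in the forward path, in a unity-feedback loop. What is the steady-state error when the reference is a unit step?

0

The open loop C(s)G(s) has a pole at the origin (type 1), so the static position error constant is infinite and e_ss = 1/(1+∞) = 0.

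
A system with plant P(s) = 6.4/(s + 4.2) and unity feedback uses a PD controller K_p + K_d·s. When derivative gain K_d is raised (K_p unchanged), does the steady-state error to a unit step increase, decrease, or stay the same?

K_d affects only the transient (the s-coefficient); the DC loop gain, and hence e_ss, depends only on K_p.

unchanged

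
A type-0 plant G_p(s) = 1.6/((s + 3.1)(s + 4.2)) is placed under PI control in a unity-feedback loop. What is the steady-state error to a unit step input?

0

The PI controller's integrator makes the forward path type 1, so e_ss to a step is zero.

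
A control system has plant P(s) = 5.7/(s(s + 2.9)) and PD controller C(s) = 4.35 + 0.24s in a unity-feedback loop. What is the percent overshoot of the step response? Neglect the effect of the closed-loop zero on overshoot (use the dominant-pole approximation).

22.5%

Forward path: (4.35 + 0.24s)·5.7/(s(s+2.9)). The closed-loop characteristic equation is s² + (2.9 + 5.7·0.24)s + 5.7·4.35 = 0.
That is s² + 4.268s + 24.79 = 0, so ω_n = 4.979 rad/s and ζ = 4.268/(2·4.979) = 0.4286.
%OS = 100·exp(−πζ/√(1−ζ²)) = 22.5%.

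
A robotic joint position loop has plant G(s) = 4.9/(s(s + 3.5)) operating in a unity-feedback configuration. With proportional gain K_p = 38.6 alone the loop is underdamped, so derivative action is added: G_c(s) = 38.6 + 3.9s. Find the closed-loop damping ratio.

Forward path: (38.6 + 3.9s)·4.9/(s(s+3.5)). The closed-loop characteristic equation is s² + (3.5 + 4.9·3.9)s + 4.9·38.6 = 0.
That is s² + 22.61s + 189.1 = 0, so ω_n = 13.75 rad/s and ζ = 22.61/(2·13.75) = 0.822.

ζ = 0.822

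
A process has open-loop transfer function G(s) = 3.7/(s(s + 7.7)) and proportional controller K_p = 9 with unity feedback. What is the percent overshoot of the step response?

From 1 + K_pG(s) = 0: s² + 7.7s + 33.3 = 0 ⇒ ω_n = 5.771, ζ = 0.6672.
%OS = 100·exp(−πζ/√(1−ζ²)) = 100·exp(−π·0.6672/√0.5549) = 6%.

6%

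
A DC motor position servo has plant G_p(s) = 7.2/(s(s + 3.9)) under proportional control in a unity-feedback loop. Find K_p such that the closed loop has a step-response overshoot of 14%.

K_p = 1.88

From %OS = 100·exp(−πζ/√(1−ζ²)) = 14%, ζ = −ln(0.14)/√(π²+ln²(0.14)) = 0.5305.
Characteristic equation s² + 3.9s + 7.2K_p = 0 gives ζ = 3.9/(2√(7.2K_p)).
Setting ζ = 0.5305: √(7.2K_p) = 3.9/(2·0.5305) = 3.676, so K_p = 13.51/7.2 = 1.88.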